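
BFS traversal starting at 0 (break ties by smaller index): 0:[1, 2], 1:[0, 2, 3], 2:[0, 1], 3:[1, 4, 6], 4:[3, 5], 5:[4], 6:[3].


BFS queue: start with [0]
Visit order: [0, 1, 2, 3, 4, 6, 5]


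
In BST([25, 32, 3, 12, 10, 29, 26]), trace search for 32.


BST root = 25
Search for 32: compare at each node
Path: [25, 32]


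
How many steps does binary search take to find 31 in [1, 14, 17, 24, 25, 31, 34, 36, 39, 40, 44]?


Search for 31:
[0,10] mid=5 arr[5]=31
Total: 1 comparisons


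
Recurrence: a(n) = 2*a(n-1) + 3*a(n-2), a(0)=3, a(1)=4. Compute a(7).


Build bottom-up:
...a(5)=424, a(6)=1277, a(7)=2*1277+3*424=3826


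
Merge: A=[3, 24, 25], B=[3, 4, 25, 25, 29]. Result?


Compare heads, take smaller each step.
Merged: [3, 3, 4, 24, 25, 25, 25, 29]


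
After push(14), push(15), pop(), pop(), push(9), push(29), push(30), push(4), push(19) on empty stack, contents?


push(14) -> [14]
push(15) -> [14, 15]
pop() returns 15 -> [14]
pop() returns 14 -> []
push(9) -> [9]
push(29) -> [9, 29]
push(30) -> [9, 29, 30]
push(4) -> [9, 29, 30, 4]
push(19) -> [9, 29, 30, 4, 19]
Final stack (bottom to top): [9, 29, 30, 4, 19]


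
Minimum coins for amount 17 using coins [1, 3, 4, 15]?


dp[0]=0; dp[i]=1+min(dp[i-c] for c in coins)
...dp[12]=3, dp[13]=4, dp[14]=4, dp[15]=1, dp[16]=2, dp[17]=3
Minimum coins for 17 = 3


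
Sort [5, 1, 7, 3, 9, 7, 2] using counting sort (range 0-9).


Count array: [0, 1, 1, 1, 0, 1, 0, 2, 0, 1]
Reconstruct: [1, 2, 3, 5, 7, 7, 9]


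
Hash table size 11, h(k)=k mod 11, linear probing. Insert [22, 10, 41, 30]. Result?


Insertions: 22->slot 0; 10->slot 10; 41->slot 8; 30->slot 9
Table: [22, None, None, None, None, None, None, None, 41, 30, 10]


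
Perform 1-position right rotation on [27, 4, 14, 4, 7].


Right rotate by 1: [7, 27, 4, 14, 4]


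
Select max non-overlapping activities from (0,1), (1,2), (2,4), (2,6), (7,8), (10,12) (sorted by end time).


Greedy: pick earliest-ending, then skip overlaps.
Selected (5 activities): [(0, 1), (1, 2), (2, 4), (7, 8), (10, 12)]


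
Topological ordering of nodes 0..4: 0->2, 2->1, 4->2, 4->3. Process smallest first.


Kahn's algorithm, process smallest node first
Order: [0, 4, 2, 1, 3]


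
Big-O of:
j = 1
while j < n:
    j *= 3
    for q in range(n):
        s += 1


Per nesting level: O(log n) * O(n) = O(n log n)
Complexity: O(n log n)


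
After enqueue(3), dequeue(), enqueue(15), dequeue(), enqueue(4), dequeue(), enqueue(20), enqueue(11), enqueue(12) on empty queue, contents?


enqueue(3) -> [3]
dequeue() returns 3 -> []
enqueue(15) -> [15]
dequeue() returns 15 -> []
enqueue(4) -> [4]
dequeue() returns 4 -> []
enqueue(20) -> [20]
enqueue(11) -> [20, 11]
enqueue(12) -> [20, 11, 12]
Final queue (front to back): [20, 11, 12]


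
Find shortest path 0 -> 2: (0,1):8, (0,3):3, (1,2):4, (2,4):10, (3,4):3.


Dijkstra from 0:
Distances: {0: 0, 1: 8, 2: 12, 3: 3, 4: 6}
Shortest distance to 2 = 12, path = [0, 1, 2]


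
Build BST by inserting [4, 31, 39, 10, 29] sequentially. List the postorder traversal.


Root = 4; build tree by BST insertion.
Postorder traversal: [29, 10, 39, 31, 4]


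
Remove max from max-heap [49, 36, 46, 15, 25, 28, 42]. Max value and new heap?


Max = 49
Replace root with last, heapify down
Resulting heap: [46, 36, 42, 15, 25, 28]


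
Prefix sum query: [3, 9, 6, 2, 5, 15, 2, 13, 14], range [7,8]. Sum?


Prefix sums: [0, 3, 12, 18, 20, 25, 40, 42, 55, 69]
Sum[7..8] = prefix[9] - prefix[7] = 69 - 42 = 27


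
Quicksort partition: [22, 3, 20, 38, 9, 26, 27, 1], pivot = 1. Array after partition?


Elements <= 1 go left of pivot.
Result: [1, 3, 20, 38, 9, 26, 27, 22], pivot at index 0


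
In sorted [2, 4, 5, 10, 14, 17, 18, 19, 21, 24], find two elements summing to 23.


Two pointers: lo=0, hi=9
Found pair: (2, 21) summing to 23


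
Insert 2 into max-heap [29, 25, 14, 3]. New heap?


Append 2: [29, 25, 14, 3, 2]
Bubble up: no swaps needed
Result: [29, 25, 14, 3, 2]


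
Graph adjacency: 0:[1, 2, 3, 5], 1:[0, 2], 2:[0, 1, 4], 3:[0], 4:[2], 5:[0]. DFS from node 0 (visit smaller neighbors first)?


DFS stack-based: start with [0]
Visit order: [0, 1, 2, 4, 3, 5]


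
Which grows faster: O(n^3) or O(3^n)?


cubic grows slower than exponential (base 3)
O(n^3) is asymptotically smaller; O(3^n) grows faster


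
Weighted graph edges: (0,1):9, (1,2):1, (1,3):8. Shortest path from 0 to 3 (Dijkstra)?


Dijkstra from 0:
Distances: {0: 0, 1: 9, 2: 10, 3: 17}
Shortest distance to 3 = 17, path = [0, 1, 3]


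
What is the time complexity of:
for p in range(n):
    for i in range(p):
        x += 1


Per nesting level: O(n) * O(n) [triangular over p] = O(n^2)
Complexity: O(n^2)


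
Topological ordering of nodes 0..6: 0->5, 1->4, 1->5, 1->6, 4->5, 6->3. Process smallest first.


Kahn's algorithm, process smallest node first
Order: [0, 1, 2, 4, 5, 6, 3]


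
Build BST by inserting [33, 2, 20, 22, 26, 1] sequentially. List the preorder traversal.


Root = 33; build tree by BST insertion.
Preorder traversal: [33, 2, 1, 20, 22, 26]


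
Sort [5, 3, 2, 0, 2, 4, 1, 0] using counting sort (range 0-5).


Count array: [2, 1, 2, 1, 1, 1]
Reconstruct: [0, 0, 1, 2, 2, 3, 4, 5]


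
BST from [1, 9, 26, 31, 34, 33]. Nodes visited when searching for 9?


BST root = 1
Search for 9: compare at each node
Path: [1, 9]


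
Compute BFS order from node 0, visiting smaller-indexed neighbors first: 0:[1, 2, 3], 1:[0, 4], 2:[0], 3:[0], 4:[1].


BFS queue: start with [0]
Visit order: [0, 1, 2, 3, 4]


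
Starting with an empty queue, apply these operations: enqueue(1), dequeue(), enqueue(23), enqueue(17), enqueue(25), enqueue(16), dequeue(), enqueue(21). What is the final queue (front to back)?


enqueue(1) -> [1]
dequeue() returns 1 -> []
enqueue(23) -> [23]
enqueue(17) -> [23, 17]
enqueue(25) -> [23, 17, 25]
enqueue(16) -> [23, 17, 25, 16]
dequeue() returns 23 -> [17, 25, 16]
enqueue(21) -> [17, 25, 16, 21]
Final queue (front to back): [17, 25, 16, 21]


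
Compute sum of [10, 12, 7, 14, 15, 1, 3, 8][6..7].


Prefix sums: [0, 10, 22, 29, 43, 58, 59, 62, 70]
Sum[6..7] = prefix[8] - prefix[6] = 70 - 59 = 11


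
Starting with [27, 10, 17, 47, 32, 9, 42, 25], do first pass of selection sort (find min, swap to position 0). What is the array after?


After one pass: [9, 10, 17, 47, 32, 27, 42, 25]


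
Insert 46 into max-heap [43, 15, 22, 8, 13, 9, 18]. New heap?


Append 46: [43, 15, 22, 8, 13, 9, 18, 46]
Bubble up: swap idx 7(46) with idx 3(8); swap idx 3(46) with idx 1(15); swap idx 1(46) with idx 0(43)
Result: [46, 43, 22, 15, 13, 9, 18, 8]


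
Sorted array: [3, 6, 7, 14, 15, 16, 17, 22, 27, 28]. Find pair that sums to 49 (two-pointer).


Two pointers: lo=0, hi=9
Found pair: (22, 27) summing to 49


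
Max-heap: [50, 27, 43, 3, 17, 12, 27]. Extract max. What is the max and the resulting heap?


Max = 50
Replace root with last, heapify down
Resulting heap: [43, 27, 27, 3, 17, 12]


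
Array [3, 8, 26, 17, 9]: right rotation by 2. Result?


Right rotate by 2: [17, 9, 3, 8, 26]


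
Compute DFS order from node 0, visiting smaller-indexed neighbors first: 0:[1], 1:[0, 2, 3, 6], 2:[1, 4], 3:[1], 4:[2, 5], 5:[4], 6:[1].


DFS stack-based: start with [0]
Visit order: [0, 1, 2, 4, 5, 3, 6]


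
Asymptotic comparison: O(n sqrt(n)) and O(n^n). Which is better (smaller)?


n^1.5 grows slower than n^n
O(n sqrt(n)) is asymptotically smaller; O(n^n) grows faster


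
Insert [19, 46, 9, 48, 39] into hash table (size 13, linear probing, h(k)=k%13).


Insertions: 19->slot 6; 46->slot 7; 9->slot 9; 48->slot 10; 39->slot 0
Table: [39, None, None, None, None, None, 19, 46, None, 9, 48, None, None]


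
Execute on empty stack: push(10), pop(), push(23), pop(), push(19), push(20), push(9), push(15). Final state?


push(10) -> [10]
pop() returns 10 -> []
push(23) -> [23]
pop() returns 23 -> []
push(19) -> [19]
push(20) -> [19, 20]
push(9) -> [19, 20, 9]
push(15) -> [19, 20, 9, 15]
Final stack (bottom to top): [19, 20, 9, 15]


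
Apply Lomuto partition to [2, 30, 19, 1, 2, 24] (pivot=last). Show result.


Elements <= 24 go left of pivot.
Result: [2, 19, 1, 2, 24, 30], pivot at index 4


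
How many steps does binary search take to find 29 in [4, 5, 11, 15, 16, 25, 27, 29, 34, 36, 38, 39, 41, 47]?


Search for 29:
[0,13] mid=6 arr[6]=27
[7,13] mid=10 arr[10]=38
[7,9] mid=8 arr[8]=34
[7,7] mid=7 arr[7]=29
Total: 4 comparisons


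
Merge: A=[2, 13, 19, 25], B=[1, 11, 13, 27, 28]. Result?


Compare heads, take smaller each step.
Merged: [1, 2, 11, 13, 13, 19, 25, 27, 28]


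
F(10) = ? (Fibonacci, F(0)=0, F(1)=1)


F(n)=F(n-1)+F(n-2)
...F(8)=21, F(9)=34, F(10)=55


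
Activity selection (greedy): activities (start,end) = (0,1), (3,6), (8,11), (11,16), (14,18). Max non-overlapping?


Greedy: pick earliest-ending, then skip overlaps.
Selected (4 activities): [(0, 1), (3, 6), (8, 11), (11, 16)]


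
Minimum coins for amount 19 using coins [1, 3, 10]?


dp[0]=0; dp[i]=1+min(dp[i-c] for c in coins)
...dp[14]=3, dp[15]=4, dp[16]=3, dp[17]=4, dp[18]=5, dp[19]=4
Minimum coins for 19 = 4


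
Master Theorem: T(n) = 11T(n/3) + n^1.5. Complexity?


a=11, b=3, c=1.5. log_3(11)=2.183 > c=1.5. Case 1: O(n^log_b(a)) = O(n^2.183)
Complexity: O(n^2.183)


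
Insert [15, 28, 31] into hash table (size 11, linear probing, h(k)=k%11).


Insertions: 15->slot 4; 28->slot 6; 31->slot 9
Table: [None, None, None, None, 15, None, 28, None, None, 31, None]


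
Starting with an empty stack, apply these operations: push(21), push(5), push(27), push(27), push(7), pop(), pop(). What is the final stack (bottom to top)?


push(21) -> [21]
push(5) -> [21, 5]
push(27) -> [21, 5, 27]
push(27) -> [21, 5, 27, 27]
push(7) -> [21, 5, 27, 27, 7]
pop() returns 7 -> [21, 5, 27, 27]
pop() returns 27 -> [21, 5, 27]
Final stack (bottom to top): [21, 5, 27]


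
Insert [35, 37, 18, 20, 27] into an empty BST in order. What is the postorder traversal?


Root = 35; build tree by BST insertion.
Postorder traversal: [27, 20, 18, 37, 35]


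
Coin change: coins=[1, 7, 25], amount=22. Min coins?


dp[0]=0; dp[i]=1+min(dp[i-c] for c in coins)
...dp[17]=5, dp[18]=6, dp[19]=7, dp[20]=8, dp[21]=3, dp[22]=4
Minimum coins for 22 = 4


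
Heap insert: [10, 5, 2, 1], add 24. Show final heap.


Append 24: [10, 5, 2, 1, 24]
Bubble up: swap idx 4(24) with idx 1(5); swap idx 1(24) with idx 0(10)
Result: [24, 10, 2, 1, 5]


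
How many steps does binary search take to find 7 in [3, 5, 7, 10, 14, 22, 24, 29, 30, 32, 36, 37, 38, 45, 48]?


Search for 7:
[0,14] mid=7 arr[7]=29
[0,6] mid=3 arr[3]=10
[0,2] mid=1 arr[1]=5
[2,2] mid=2 arr[2]=7
Total: 4 comparisons


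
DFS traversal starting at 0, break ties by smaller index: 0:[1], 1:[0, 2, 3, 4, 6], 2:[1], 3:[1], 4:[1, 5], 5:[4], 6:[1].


DFS stack-based: start with [0]
Visit order: [0, 1, 2, 3, 4, 5, 6]


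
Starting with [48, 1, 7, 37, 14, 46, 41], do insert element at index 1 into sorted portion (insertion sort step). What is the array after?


After one pass: [1, 48, 7, 37, 14, 46, 41]


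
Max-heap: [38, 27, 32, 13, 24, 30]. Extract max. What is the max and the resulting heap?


Max = 38
Replace root with last, heapify down
Resulting heap: [32, 27, 30, 13, 24]


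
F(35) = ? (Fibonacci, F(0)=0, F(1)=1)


F(n)=F(n-1)+F(n-2)
...F(33)=3524578, F(34)=5702887, F(35)=9227465


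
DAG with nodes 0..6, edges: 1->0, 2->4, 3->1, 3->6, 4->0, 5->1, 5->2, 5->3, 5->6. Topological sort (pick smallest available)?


Kahn's algorithm, process smallest node first
Order: [5, 2, 3, 1, 4, 0, 6]


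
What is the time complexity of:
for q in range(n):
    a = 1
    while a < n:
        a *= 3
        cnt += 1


Per nesting level: O(n) * O(log n) = O(n log n)
Complexity: O(n log n)


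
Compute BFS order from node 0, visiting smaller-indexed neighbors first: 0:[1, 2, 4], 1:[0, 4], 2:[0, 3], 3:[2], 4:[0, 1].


BFS queue: start with [0]
Visit order: [0, 1, 2, 4, 3]


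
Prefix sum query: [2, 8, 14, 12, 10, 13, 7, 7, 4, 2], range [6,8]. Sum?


Prefix sums: [0, 2, 10, 24, 36, 46, 59, 66, 73, 77, 79]
Sum[6..8] = prefix[9] - prefix[6] = 77 - 59 = 18


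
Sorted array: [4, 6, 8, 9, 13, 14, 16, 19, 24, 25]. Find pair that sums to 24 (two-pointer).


Two pointers: lo=0, hi=9
Found pair: (8, 16) summing to 24


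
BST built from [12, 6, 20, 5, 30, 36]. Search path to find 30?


BST root = 12
Search for 30: compare at each node
Path: [12, 20, 30]


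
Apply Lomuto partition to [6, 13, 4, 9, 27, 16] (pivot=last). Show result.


Elements <= 16 go left of pivot.
Result: [6, 13, 4, 9, 16, 27], pivot at index 4


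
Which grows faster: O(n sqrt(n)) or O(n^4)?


n^1.5 grows slower than quartic
O(n sqrt(n)) is asymptotically smaller; O(n^4) grows faster


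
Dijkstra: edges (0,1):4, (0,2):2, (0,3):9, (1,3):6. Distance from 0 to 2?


Dijkstra from 0:
Distances: {0: 0, 1: 4, 2: 2, 3: 9}
Shortest distance to 2 = 2, path = [0, 2]


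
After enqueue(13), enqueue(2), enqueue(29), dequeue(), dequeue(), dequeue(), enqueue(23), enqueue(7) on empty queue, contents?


enqueue(13) -> [13]
enqueue(2) -> [13, 2]
enqueue(29) -> [13, 2, 29]
dequeue() returns 13 -> [2, 29]
dequeue() returns 2 -> [29]
dequeue() returns 29 -> []
enqueue(23) -> [23]
enqueue(7) -> [23, 7]
Final queue (front to back): [23, 7]


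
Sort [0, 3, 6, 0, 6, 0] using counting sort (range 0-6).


Count array: [3, 0, 0, 1, 0, 0, 2]
Reconstruct: [0, 0, 0, 3, 6, 6]


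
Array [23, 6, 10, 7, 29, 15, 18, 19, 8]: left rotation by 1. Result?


Left rotate by 1: [6, 10, 7, 29, 15, 18, 19, 8, 23]


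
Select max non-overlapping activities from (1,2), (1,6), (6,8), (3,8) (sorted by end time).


Greedy: pick earliest-ending, then skip overlaps.
Selected (2 activities): [(1, 2), (6, 8)]


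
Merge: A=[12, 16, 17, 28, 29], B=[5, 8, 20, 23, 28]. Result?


Compare heads, take smaller each step.
Merged: [5, 8, 12, 16, 17, 20, 23, 28, 28, 29]


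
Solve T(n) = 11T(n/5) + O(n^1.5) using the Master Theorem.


a=11, b=5, c=1.5. log_5(11)=1.490 < c=1.5. Case 3: O(n^c) = O(n^1.500)
Complexity: O(n^1.500)


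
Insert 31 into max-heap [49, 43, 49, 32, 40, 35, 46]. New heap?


Append 31: [49, 43, 49, 32, 40, 35, 46, 31]
Bubble up: no swaps needed
Result: [49, 43, 49, 32, 40, 35, 46, 31]


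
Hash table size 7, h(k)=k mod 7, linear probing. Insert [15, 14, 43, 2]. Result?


Insertions: 15->slot 1; 14->slot 0; 43->slot 2; 2->slot 3
Table: [14, 15, 43, 2, None, None, None]


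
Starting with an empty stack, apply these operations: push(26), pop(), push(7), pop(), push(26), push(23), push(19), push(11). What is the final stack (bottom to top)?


push(26) -> [26]
pop() returns 26 -> []
push(7) -> [7]
pop() returns 7 -> []
push(26) -> [26]
push(23) -> [26, 23]
push(19) -> [26, 23, 19]
push(11) -> [26, 23, 19, 11]
Final stack (bottom to top): [26, 23, 19, 11]


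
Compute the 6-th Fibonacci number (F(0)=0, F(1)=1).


F(n)=F(n-1)+F(n-2)
...F(4)=3, F(5)=5, F(6)=8


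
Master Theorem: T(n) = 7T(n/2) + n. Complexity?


a=7, b=2, c=1. log_2(7)=2.807 > c=1. Case 1: O(n^log_b(a)) = O(n^2.807)
Complexity: O(n^2.807)


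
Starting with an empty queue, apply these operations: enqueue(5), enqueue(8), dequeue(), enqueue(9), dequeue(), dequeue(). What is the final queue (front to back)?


enqueue(5) -> [5]
enqueue(8) -> [5, 8]
dequeue() returns 5 -> [8]
enqueue(9) -> [8, 9]
dequeue() returns 8 -> [9]
dequeue() returns 9 -> []
Final queue (front to back): []


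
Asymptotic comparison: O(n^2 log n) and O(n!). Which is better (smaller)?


n^2 log n grows slower than factorial
O(n^2 log n) is asymptotically smaller; O(n!) grows faster


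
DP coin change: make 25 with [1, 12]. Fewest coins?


dp[0]=0; dp[i]=1+min(dp[i-c] for c in coins)
...dp[20]=9, dp[21]=10, dp[22]=11, dp[23]=12, dp[24]=2, dp[25]=3
Minimum coins for 25 = 3


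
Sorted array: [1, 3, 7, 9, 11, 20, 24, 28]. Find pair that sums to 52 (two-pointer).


Two pointers: lo=0, hi=7
Found pair: (24, 28) summing to 52


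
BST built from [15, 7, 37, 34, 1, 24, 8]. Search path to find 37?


BST root = 15
Search for 37: compare at each node
Path: [15, 37]


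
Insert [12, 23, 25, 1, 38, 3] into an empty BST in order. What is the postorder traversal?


Root = 12; build tree by BST insertion.
Postorder traversal: [3, 1, 38, 25, 23, 12]


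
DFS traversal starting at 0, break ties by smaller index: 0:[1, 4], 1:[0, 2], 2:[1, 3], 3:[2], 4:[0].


DFS stack-based: start with [0]
Visit order: [0, 1, 2, 3, 4]


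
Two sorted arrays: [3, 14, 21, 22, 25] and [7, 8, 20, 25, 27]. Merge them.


Compare heads, take smaller each step.
Merged: [3, 7, 8, 14, 20, 21, 22, 25, 25, 27]


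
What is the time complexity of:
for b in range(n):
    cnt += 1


Per nesting level: O(n) = O(n)
Complexity: O(n)


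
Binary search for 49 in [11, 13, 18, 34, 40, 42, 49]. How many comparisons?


Search for 49:
[0,6] mid=3 arr[3]=34
[4,6] mid=5 arr[5]=42
[6,6] mid=6 arr[6]=49
Total: 3 comparisons


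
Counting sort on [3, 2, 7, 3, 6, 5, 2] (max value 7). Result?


Count array: [0, 0, 2, 2, 0, 1, 1, 1]
Reconstruct: [2, 2, 3, 3, 5, 6, 7]


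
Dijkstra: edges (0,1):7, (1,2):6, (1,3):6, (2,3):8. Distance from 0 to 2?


Dijkstra from 0:
Distances: {0: 0, 1: 7, 2: 13, 3: 13}
Shortest distance to 2 = 13, path = [0, 1, 2]


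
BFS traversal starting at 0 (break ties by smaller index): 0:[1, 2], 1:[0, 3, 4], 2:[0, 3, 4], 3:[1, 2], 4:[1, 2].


BFS queue: start with [0]
Visit order: [0, 1, 2, 3, 4]


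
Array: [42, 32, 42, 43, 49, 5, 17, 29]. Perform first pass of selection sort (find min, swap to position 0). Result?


After one pass: [5, 32, 42, 43, 49, 42, 17, 29]


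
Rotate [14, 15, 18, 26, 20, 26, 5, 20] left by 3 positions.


Left rotate by 3: [26, 20, 26, 5, 20, 14, 15, 18]


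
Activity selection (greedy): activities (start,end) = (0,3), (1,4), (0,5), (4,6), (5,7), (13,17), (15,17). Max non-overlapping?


Greedy: pick earliest-ending, then skip overlaps.
Selected (3 activities): [(0, 3), (4, 6), (13, 17)]


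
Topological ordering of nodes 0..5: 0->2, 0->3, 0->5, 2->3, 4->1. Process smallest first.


Kahn's algorithm, process smallest node first
Order: [0, 2, 3, 4, 1, 5]


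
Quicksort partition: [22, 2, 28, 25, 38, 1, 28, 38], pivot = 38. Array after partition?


Elements <= 38 go left of pivot.
Result: [22, 2, 28, 25, 38, 1, 28, 38], pivot at index 7


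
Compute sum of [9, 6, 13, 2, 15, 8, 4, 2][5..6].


Prefix sums: [0, 9, 15, 28, 30, 45, 53, 57, 59]
Sum[5..6] = prefix[7] - prefix[5] = 57 - 45 = 12


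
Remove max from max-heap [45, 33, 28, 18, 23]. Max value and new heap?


Max = 45
Replace root with last, heapify down
Resulting heap: [33, 23, 28, 18]


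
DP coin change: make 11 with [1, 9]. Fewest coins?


dp[0]=0; dp[i]=1+min(dp[i-c] for c in coins)
...dp[6]=6, dp[7]=7, dp[8]=8, dp[9]=1, dp[10]=2, dp[11]=3
Minimum coins for 11 = 3


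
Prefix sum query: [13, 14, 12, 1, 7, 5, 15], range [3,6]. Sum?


Prefix sums: [0, 13, 27, 39, 40, 47, 52, 67]
Sum[3..6] = prefix[7] - prefix[3] = 67 - 39 = 28


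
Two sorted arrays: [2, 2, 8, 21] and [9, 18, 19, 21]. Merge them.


Compare heads, take smaller each step.
Merged: [2, 2, 8, 9, 18, 19, 21, 21]


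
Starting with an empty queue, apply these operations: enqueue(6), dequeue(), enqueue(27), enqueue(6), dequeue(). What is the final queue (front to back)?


enqueue(6) -> [6]
dequeue() returns 6 -> []
enqueue(27) -> [27]
enqueue(6) -> [27, 6]
dequeue() returns 27 -> [6]
Final queue (front to back): [6]


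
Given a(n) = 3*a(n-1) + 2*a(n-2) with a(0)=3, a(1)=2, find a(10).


Build bottom-up:
...a(8)=23136, a(9)=82400, a(10)=3*82400+2*23136=293472


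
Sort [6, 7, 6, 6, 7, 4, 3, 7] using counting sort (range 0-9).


Count array: [0, 0, 0, 1, 1, 0, 3, 3, 0, 0]
Reconstruct: [3, 4, 6, 6, 6, 7, 7, 7]


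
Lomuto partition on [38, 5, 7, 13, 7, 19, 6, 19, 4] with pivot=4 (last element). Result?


Elements <= 4 go left of pivot.
Result: [4, 5, 7, 13, 7, 19, 6, 19, 38], pivot at index 0


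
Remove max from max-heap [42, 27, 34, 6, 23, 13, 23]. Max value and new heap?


Max = 42
Replace root with last, heapify down
Resulting heap: [34, 27, 23, 6, 23, 13]


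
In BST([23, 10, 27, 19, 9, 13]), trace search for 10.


BST root = 23
Search for 10: compare at each node
Path: [23, 10]


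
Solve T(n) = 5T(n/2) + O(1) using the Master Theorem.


a=5, b=2, c=0. log_2(5)=2.322 > c=0. Case 1: O(n^log_b(a)) = O(n^2.322)
Complexity: O(n^2.322)


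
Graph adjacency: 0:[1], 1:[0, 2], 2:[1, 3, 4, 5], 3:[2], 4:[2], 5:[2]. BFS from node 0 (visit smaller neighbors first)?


BFS queue: start with [0]
Visit order: [0, 1, 2, 3, 4, 5]


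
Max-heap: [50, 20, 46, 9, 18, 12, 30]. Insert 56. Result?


Append 56: [50, 20, 46, 9, 18, 12, 30, 56]
Bubble up: swap idx 7(56) with idx 3(9); swap idx 3(56) with idx 1(20); swap idx 1(56) with idx 0(50)
Result: [56, 50, 46, 20, 18, 12, 30, 9]


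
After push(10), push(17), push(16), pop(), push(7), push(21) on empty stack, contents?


push(10) -> [10]
push(17) -> [10, 17]
push(16) -> [10, 17, 16]
pop() returns 16 -> [10, 17]
push(7) -> [10, 17, 7]
push(21) -> [10, 17, 7, 21]
Final stack (bottom to top): [10, 17, 7, 21]


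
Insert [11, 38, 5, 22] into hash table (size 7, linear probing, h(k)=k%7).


Insertions: 11->slot 4; 38->slot 3; 5->slot 5; 22->slot 1
Table: [None, 22, None, 38, 11, 5, None]


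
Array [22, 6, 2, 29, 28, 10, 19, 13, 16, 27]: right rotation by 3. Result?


Right rotate by 3: [13, 16, 27, 22, 6, 2, 29, 28, 10, 19]


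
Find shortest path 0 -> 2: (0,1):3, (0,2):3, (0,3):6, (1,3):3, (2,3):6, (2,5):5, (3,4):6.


Dijkstra from 0:
Distances: {0: 0, 1: 3, 2: 3, 3: 6, 4: 12, 5: 8}
Shortest distance to 2 = 3, path = [0, 2]


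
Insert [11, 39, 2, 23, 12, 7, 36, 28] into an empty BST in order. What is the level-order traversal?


Root = 11; build tree by BST insertion.
Level-Order traversal: [11, 2, 39, 7, 23, 12, 36, 28]


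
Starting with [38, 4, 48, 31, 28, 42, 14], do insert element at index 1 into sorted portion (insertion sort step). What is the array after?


After one pass: [4, 38, 48, 31, 28, 42, 14]


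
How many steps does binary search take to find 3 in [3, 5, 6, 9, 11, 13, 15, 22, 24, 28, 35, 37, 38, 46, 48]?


Search for 3:
[0,14] mid=7 arr[7]=22
[0,6] mid=3 arr[3]=9
[0,2] mid=1 arr[1]=5
[0,0] mid=0 arr[0]=3
Total: 4 comparisons


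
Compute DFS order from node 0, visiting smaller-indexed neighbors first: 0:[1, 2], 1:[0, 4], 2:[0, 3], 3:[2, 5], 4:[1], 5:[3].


DFS stack-based: start with [0]
Visit order: [0, 1, 4, 2, 3, 5]


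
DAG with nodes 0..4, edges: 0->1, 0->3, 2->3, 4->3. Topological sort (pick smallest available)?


Kahn's algorithm, process smallest node first
Order: [0, 1, 2, 4, 3]


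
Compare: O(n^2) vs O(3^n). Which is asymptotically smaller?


quadratic grows slower than exponential (base 3)
O(n^2) is asymptotically smaller; O(3^n) grows faster


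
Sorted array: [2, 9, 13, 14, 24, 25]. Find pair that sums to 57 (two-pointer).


Two pointers: lo=0, hi=5
No pair sums to 57


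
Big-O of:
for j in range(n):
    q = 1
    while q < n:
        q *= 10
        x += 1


Per nesting level: O(n) * O(log n) = O(n log n)
Complexity: O(n log n)


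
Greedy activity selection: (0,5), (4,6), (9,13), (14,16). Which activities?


Greedy: pick earliest-ending, then skip overlaps.
Selected (3 activities): [(0, 5), (9, 13), (14, 16)]


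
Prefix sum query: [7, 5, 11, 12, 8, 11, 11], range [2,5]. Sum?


Prefix sums: [0, 7, 12, 23, 35, 43, 54, 65]
Sum[2..5] = prefix[6] - prefix[2] = 54 - 12 = 42


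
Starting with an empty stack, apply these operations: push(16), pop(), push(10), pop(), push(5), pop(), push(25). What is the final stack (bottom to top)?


push(16) -> [16]
pop() returns 16 -> []
push(10) -> [10]
pop() returns 10 -> []
push(5) -> [5]
pop() returns 5 -> []
push(25) -> [25]
Final stack (bottom to top): [25]


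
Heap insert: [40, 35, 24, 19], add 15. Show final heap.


Append 15: [40, 35, 24, 19, 15]
Bubble up: no swaps needed
Result: [40, 35, 24, 19, 15]


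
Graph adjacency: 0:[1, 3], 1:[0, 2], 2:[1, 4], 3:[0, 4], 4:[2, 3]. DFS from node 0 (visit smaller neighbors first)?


DFS stack-based: start with [0]
Visit order: [0, 1, 2, 4, 3]


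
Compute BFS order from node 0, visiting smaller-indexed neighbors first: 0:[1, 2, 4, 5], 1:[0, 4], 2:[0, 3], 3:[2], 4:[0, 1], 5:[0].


BFS queue: start with [0]
Visit order: [0, 1, 2, 4, 5, 3]


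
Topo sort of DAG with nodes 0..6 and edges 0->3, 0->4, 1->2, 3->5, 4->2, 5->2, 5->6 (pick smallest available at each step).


Kahn's algorithm, process smallest node first
Order: [0, 1, 3, 4, 5, 2, 6]


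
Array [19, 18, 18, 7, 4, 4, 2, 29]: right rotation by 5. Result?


Right rotate by 5: [7, 4, 4, 2, 29, 19, 18, 18]


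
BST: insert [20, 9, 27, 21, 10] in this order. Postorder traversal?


Root = 20; build tree by BST insertion.
Postorder traversal: [10, 9, 21, 27, 20]


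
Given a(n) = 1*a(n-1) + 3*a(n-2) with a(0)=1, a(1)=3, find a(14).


Build bottom-up:
...a(12)=26529, a(13)=61107, a(14)=1*61107+3*26529=140694


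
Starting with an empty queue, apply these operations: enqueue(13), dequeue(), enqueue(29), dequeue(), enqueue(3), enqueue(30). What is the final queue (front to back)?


enqueue(13) -> [13]
dequeue() returns 13 -> []
enqueue(29) -> [29]
dequeue() returns 29 -> []
enqueue(3) -> [3]
enqueue(30) -> [3, 30]
Final queue (front to back): [3, 30]


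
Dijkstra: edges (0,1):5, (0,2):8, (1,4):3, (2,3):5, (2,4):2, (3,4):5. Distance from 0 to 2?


Dijkstra from 0:
Distances: {0: 0, 1: 5, 2: 8, 3: 13, 4: 8}
Shortest distance to 2 = 8, path = [0, 2]


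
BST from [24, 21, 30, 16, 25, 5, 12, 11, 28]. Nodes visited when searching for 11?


BST root = 24
Search for 11: compare at each node
Path: [24, 21, 16, 5, 12, 11]


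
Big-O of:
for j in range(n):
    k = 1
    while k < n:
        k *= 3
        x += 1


Per nesting level: O(n) * O(log n) = O(n log n)
Complexity: O(n log n)


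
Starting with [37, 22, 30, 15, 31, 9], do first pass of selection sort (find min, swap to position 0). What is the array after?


After one pass: [9, 22, 30, 15, 31, 37]


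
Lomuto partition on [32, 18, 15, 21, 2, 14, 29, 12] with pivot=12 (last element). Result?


Elements <= 12 go left of pivot.
Result: [2, 12, 15, 21, 32, 14, 29, 18], pivot at index 1


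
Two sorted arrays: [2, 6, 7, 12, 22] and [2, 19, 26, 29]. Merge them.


Compare heads, take smaller each step.
Merged: [2, 2, 6, 7, 12, 19, 22, 26, 29]


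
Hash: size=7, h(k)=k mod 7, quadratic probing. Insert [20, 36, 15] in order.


Insertions: 20->slot 6; 36->slot 1; 15->slot 2
Table: [None, 36, 15, None, None, None, 20]


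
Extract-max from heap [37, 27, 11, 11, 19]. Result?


Max = 37
Replace root with last, heapify down
Resulting heap: [27, 19, 11, 11]


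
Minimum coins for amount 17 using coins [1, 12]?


dp[0]=0; dp[i]=1+min(dp[i-c] for c in coins)
...dp[12]=1, dp[13]=2, dp[14]=3, dp[15]=4, dp[16]=5, dp[17]=6
Minimum coins for 17 = 6


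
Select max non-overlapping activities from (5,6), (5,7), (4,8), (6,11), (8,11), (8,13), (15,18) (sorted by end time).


Greedy: pick earliest-ending, then skip overlaps.
Selected (3 activities): [(5, 6), (6, 11), (15, 18)]


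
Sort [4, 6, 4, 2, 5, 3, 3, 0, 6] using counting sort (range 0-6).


Count array: [1, 0, 1, 2, 2, 1, 2]
Reconstruct: [0, 2, 3, 3, 4, 4, 5, 6, 6]


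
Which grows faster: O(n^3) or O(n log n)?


linearithmic grows slower than cubic
O(n log n) is asymptotically smaller; O(n^3) grows faster


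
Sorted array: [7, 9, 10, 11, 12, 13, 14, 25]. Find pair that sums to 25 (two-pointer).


Two pointers: lo=0, hi=7
Found pair: (11, 14) summing to 25


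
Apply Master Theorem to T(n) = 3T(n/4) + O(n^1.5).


a=3, b=4, c=1.5. log_4(3)=0.792 < c=1.5. Case 3: O(n^c) = O(n^1.500)
Complexity: O(n^1.500)


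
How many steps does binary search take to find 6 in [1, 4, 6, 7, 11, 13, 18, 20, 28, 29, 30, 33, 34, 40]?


Search for 6:
[0,13] mid=6 arr[6]=18
[0,5] mid=2 arr[2]=6
Total: 2 comparisons


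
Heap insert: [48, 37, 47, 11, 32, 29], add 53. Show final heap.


Append 53: [48, 37, 47, 11, 32, 29, 53]
Bubble up: swap idx 6(53) with idx 2(47); swap idx 2(53) with idx 0(48)
Result: [53, 37, 48, 11, 32, 29, 47]


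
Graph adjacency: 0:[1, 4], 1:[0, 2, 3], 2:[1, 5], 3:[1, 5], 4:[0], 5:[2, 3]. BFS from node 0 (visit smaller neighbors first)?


BFS queue: start with [0]
Visit order: [0, 1, 4, 2, 3, 5]


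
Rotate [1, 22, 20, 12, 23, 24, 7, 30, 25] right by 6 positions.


Right rotate by 6: [12, 23, 24, 7, 30, 25, 1, 22, 20]


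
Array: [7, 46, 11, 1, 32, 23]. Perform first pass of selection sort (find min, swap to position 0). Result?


After one pass: [1, 46, 11, 7, 32, 23]


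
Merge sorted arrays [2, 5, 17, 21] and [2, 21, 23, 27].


Compare heads, take smaller each step.
Merged: [2, 2, 5, 17, 21, 21, 23, 27]


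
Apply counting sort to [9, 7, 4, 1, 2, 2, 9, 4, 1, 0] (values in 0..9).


Count array: [1, 2, 2, 0, 2, 0, 0, 1, 0, 2]
Reconstruct: [0, 1, 1, 2, 2, 4, 4, 7, 9, 9]


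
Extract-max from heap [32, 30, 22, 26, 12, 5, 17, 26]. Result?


Max = 32
Replace root with last, heapify down
Resulting heap: [30, 26, 22, 26, 12, 5, 17]


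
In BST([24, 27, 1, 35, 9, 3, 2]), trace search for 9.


BST root = 24
Search for 9: compare at each node
Path: [24, 1, 9]


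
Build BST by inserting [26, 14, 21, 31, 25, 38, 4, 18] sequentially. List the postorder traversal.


Root = 26; build tree by BST insertion.
Postorder traversal: [4, 18, 25, 21, 14, 38, 31, 26]


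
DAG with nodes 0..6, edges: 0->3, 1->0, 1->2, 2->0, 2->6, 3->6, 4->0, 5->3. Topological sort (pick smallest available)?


Kahn's algorithm, process smallest node first
Order: [1, 2, 4, 0, 5, 3, 6]


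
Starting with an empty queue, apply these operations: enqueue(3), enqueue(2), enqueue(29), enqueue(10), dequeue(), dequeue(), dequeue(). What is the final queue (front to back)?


enqueue(3) -> [3]
enqueue(2) -> [3, 2]
enqueue(29) -> [3, 2, 29]
enqueue(10) -> [3, 2, 29, 10]
dequeue() returns 3 -> [2, 29, 10]
dequeue() returns 2 -> [29, 10]
dequeue() returns 29 -> [10]
Final queue (front to back): [10]


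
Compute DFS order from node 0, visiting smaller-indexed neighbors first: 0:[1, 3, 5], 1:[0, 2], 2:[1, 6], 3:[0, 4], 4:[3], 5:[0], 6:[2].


DFS stack-based: start with [0]
Visit order: [0, 1, 2, 6, 3, 4, 5]


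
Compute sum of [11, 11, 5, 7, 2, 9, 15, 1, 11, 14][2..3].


Prefix sums: [0, 11, 22, 27, 34, 36, 45, 60, 61, 72, 86]
Sum[2..3] = prefix[4] - prefix[2] = 34 - 22 = 12


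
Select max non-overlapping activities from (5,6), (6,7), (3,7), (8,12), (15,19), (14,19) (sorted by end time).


Greedy: pick earliest-ending, then skip overlaps.
Selected (4 activities): [(5, 6), (6, 7), (8, 12), (15, 19)]


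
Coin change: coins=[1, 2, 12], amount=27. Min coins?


dp[0]=0; dp[i]=1+min(dp[i-c] for c in coins)
...dp[22]=6, dp[23]=7, dp[24]=2, dp[25]=3, dp[26]=3, dp[27]=4
Minimum coins for 27 = 4


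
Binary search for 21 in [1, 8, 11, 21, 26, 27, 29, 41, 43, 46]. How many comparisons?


Search for 21:
[0,9] mid=4 arr[4]=26
[0,3] mid=1 arr[1]=8
[2,3] mid=2 arr[2]=11
[3,3] mid=3 arr[3]=21
Total: 4 comparisons


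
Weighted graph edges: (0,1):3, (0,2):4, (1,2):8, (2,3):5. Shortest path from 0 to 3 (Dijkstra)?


Dijkstra from 0:
Distances: {0: 0, 1: 3, 2: 4, 3: 9}
Shortest distance to 3 = 9, path = [0, 2, 3]


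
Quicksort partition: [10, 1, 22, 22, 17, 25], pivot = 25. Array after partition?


Elements <= 25 go left of pivot.
Result: [10, 1, 22, 22, 17, 25], pivot at index 5


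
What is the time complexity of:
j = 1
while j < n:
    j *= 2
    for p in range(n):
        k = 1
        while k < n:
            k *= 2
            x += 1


Per nesting level: O(log n) * O(n) * O(log n) = O(n (log n)^2)
Complexity: O(n (log n)^2)


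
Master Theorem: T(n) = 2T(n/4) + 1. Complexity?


a=2, b=4, c=0. log_4(2)=0.5 > c=0. Case 1: O(n^log_b(a)) = O(sqrt(n))
Complexity: O(sqrt(n))


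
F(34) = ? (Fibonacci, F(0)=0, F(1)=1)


F(n)=F(n-1)+F(n-2)
...F(32)=2178309, F(33)=3524578, F(34)=5702887


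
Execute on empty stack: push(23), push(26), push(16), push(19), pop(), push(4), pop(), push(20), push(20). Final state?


push(23) -> [23]
push(26) -> [23, 26]
push(16) -> [23, 26, 16]
push(19) -> [23, 26, 16, 19]
pop() returns 19 -> [23, 26, 16]
push(4) -> [23, 26, 16, 4]
pop() returns 4 -> [23, 26, 16]
push(20) -> [23, 26, 16, 20]
push(20) -> [23, 26, 16, 20, 20]
Final stack (bottom to top): [23, 26, 16, 20, 20]


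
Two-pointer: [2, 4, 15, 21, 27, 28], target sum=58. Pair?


Two pointers: lo=0, hi=5
No pair sums to 58


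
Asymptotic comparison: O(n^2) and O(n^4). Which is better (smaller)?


quadratic grows slower than quartic
O(n^2) is asymptotically smaller; O(n^4) grows faster


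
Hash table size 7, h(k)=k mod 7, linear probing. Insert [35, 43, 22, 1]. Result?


Insertions: 35->slot 0; 43->slot 1; 22->slot 2; 1->slot 3
Table: [35, 43, 22, 1, None, None, None]


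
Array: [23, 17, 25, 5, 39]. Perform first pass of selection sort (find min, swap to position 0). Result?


After one pass: [5, 17, 25, 23, 39]


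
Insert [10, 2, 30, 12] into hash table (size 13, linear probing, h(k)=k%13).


Insertions: 10->slot 10; 2->slot 2; 30->slot 4; 12->slot 12
Table: [None, None, 2, None, 30, None, None, None, None, None, 10, None, 12]


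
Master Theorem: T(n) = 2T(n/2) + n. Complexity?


a=2, b=2, c=1. log_2(2)=1 = c=1. Case 2: O(n^c log n) = O(n log n)
Complexity: O(n log n)


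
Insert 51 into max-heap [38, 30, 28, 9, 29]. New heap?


Append 51: [38, 30, 28, 9, 29, 51]
Bubble up: swap idx 5(51) with idx 2(28); swap idx 2(51) with idx 0(38)
Result: [51, 30, 38, 9, 29, 28]


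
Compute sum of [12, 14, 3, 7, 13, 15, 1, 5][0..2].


Prefix sums: [0, 12, 26, 29, 36, 49, 64, 65, 70]
Sum[0..2] = prefix[3] - prefix[0] = 29 - 0 = 29


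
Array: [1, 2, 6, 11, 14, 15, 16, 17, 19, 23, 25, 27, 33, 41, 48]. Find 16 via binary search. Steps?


Search for 16:
[0,14] mid=7 arr[7]=17
[0,6] mid=3 arr[3]=11
[4,6] mid=5 arr[5]=15
[6,6] mid=6 arr[6]=16
Total: 4 comparisons


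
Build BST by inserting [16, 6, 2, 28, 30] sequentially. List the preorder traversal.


Root = 16; build tree by BST insertion.
Preorder traversal: [16, 6, 2, 28, 30]


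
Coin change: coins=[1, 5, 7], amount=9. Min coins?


dp[0]=0; dp[i]=1+min(dp[i-c] for c in coins)
...dp[4]=4, dp[5]=1, dp[6]=2, dp[7]=1, dp[8]=2, dp[9]=3
Minimum coins for 9 = 3


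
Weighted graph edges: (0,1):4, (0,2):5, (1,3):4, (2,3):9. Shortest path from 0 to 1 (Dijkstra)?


Dijkstra from 0:
Distances: {0: 0, 1: 4, 2: 5, 3: 8}
Shortest distance to 1 = 4, path = [0, 1]


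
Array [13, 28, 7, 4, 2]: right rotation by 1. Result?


Right rotate by 1: [2, 13, 28, 7, 4]


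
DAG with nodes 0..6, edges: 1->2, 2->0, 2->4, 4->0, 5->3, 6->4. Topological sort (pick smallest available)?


Kahn's algorithm, process smallest node first
Order: [1, 2, 5, 3, 6, 4, 0]


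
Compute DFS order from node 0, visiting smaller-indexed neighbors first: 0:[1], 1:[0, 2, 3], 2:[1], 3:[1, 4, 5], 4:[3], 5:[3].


DFS stack-based: start with [0]
Visit order: [0, 1, 2, 3, 4, 5]


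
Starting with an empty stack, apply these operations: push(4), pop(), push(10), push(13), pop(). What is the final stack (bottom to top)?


push(4) -> [4]
pop() returns 4 -> []
push(10) -> [10]
push(13) -> [10, 13]
pop() returns 13 -> [10]
Final stack (bottom to top): [10]


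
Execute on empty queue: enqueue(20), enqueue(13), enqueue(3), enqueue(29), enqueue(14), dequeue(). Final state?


enqueue(20) -> [20]
enqueue(13) -> [20, 13]
enqueue(3) -> [20, 13, 3]
enqueue(29) -> [20, 13, 3, 29]
enqueue(14) -> [20, 13, 3, 29, 14]
dequeue() returns 20 -> [13, 3, 29, 14]
Final queue (front to back): [13, 3, 29, 14]


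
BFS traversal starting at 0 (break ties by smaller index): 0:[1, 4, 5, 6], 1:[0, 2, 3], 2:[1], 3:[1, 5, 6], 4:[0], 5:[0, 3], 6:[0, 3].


BFS queue: start with [0]
Visit order: [0, 1, 4, 5, 6, 2, 3]


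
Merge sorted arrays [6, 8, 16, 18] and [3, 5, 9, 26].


Compare heads, take smaller each step.
Merged: [3, 5, 6, 8, 9, 16, 18, 26]


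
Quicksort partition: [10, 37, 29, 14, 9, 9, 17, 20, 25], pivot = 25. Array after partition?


Elements <= 25 go left of pivot.
Result: [10, 14, 9, 9, 17, 20, 25, 37, 29], pivot at index 6


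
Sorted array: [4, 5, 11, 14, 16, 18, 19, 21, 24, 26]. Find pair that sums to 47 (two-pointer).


Two pointers: lo=0, hi=9
Found pair: (21, 26) summing to 47


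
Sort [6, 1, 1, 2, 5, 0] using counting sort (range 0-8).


Count array: [1, 2, 1, 0, 0, 1, 1, 0, 0]
Reconstruct: [0, 1, 1, 2, 5, 6]


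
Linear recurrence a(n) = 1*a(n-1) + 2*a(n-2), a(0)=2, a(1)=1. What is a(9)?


Build bottom-up:
...a(7)=127, a(8)=257, a(9)=1*257+2*127=511


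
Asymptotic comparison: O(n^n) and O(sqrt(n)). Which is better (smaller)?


sublinear grows slower than n^n
O(sqrt(n)) is asymptotically smaller; O(n^n) grows faster


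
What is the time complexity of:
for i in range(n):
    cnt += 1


Per nesting level: O(n) = O(n)
Complexity: O(n)


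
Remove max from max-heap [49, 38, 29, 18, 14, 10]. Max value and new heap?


Max = 49
Replace root with last, heapify down
Resulting heap: [38, 18, 29, 10, 14]


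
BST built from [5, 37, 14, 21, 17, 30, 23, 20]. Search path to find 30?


BST root = 5
Search for 30: compare at each node
Path: [5, 37, 14, 21, 30]


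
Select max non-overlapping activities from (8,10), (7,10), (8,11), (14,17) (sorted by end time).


Greedy: pick earliest-ending, then skip overlaps.
Selected (2 activities): [(8, 10), (14, 17)]


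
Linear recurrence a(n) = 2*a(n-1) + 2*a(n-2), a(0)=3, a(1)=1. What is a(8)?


Build bottom-up:
...a(6)=384, a(7)=1048, a(8)=2*1048+2*384=2864


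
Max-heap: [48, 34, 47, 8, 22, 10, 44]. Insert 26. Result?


Append 26: [48, 34, 47, 8, 22, 10, 44, 26]
Bubble up: swap idx 7(26) with idx 3(8)
Result: [48, 34, 47, 26, 22, 10, 44, 8]


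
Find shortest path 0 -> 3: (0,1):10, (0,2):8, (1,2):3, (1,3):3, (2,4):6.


Dijkstra from 0:
Distances: {0: 0, 1: 10, 2: 8, 3: 13, 4: 14}
Shortest distance to 3 = 13, path = [0, 1, 3]


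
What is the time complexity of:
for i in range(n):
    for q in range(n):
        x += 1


Per nesting level: O(n) * O(n) = O(n^2)
Complexity: O(n^2)


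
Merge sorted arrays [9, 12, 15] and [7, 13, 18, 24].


Compare heads, take smaller each step.
Merged: [7, 9, 12, 13, 15, 18, 24]


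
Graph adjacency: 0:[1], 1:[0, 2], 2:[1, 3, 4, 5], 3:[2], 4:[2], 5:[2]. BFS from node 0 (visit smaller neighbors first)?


BFS queue: start with [0]
Visit order: [0, 1, 2, 3, 4, 5]


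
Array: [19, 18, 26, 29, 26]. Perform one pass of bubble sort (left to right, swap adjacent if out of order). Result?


After one pass: [18, 19, 26, 26, 29]


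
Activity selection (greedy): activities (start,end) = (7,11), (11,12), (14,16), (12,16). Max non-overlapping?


Greedy: pick earliest-ending, then skip overlaps.
Selected (3 activities): [(7, 11), (11, 12), (14, 16)]
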